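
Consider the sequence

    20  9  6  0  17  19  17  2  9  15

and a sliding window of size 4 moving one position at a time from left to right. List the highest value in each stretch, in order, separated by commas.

20 9 6 0 → max 20
9 6 0 17 → max 17
6 0 17 19 → max 19
0 17 19 17 → max 19
17 19 17 2 → max 19
19 17 2 9 → max 19
17 2 9 15 → max 17

20, 17, 19, 19, 19, 19, 17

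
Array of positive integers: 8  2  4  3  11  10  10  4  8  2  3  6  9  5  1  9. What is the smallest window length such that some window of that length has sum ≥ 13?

add 8: running sum 8 < 13
add 2: running sum 10 < 13
add 4: shortest ending here [8, 2, 4] sum 14, len 3
add 3: shortest ending here [8, 2, 4, 3] sum 17, len 4
add 11: shortest ending here [3, 11] sum 14, len 2
add 10: shortest ending here [11, 10] sum 21, len 2
add 10: shortest ending here [10, 10] sum 20, len 2
add 4: shortest ending here [10, 4] sum 14, len 2
add 8: shortest ending here [10, 4, 8] sum 22, len 3
add 2: shortest ending here [4, 8, 2] sum 14, len 3
add 3: shortest ending here [8, 2, 3] sum 13, len 3
add 6: shortest ending here [8, 2, 3, 6] sum 19, len 4
add 9: shortest ending here [6, 9] sum 15, len 2
add 5: shortest ending here [9, 5] sum 14, len 2
add 1: shortest ending here [9, 5, 1] sum 15, len 3
add 9: shortest ending here [5, 1, 9] sum 15, len 3
Shortest qualifying length: 2.

2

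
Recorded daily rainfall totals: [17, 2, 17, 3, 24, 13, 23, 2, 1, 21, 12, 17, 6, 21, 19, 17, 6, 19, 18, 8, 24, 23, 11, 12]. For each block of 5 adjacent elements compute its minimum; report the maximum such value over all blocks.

8

17 2 17 3 24 → min 2
2 17 3 24 13 → min 2
17 3 24 13 23 → min 3
3 24 13 23 2 → min 2
24 13 23 2 1 → min 1
13 23 2 1 21 → min 1
23 2 1 21 12 → min 1
2 1 21 12 17 → min 1
1 21 12 17 6 → min 1
21 12 17 6 21 → min 6
12 17 6 21 19 → min 6
17 6 21 19 17 → min 6
6 21 19 17 6 → min 6
21 19 17 6 19 → min 6
19 17 6 19 18 → min 6
17 6 19 18 8 → min 6
6 19 18 8 24 → min 6
19 18 8 24 23 → min 8
18 8 24 23 11 → min 8
8 24 23 11 12 → min 8
Maximum of these is 8.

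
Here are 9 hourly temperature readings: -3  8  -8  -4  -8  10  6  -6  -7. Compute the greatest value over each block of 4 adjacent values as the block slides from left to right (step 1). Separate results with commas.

Sliding a size-4 window across the 9 values:
[-3, 8, -8, -4] → max 8
[8, -8, -4, -8] → max 8
[-8, -4, -8, 10] → max 10
[-4, -8, 10, 6] → max 10
[-8, 10, 6, -6] → max 10
[10, 6, -6, -7] → max 10

8, 8, 10, 10, 10, 10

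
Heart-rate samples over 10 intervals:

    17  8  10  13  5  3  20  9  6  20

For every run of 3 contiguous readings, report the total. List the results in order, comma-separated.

Sliding a size-3 window across the 10 values:
[17, 8, 10] → sum 35
[8, 10, 13] → sum 31
[10, 13, 5] → sum 28
[13, 5, 3] → sum 21
[5, 3, 20] → sum 28
[3, 20, 9] → sum 32
[20, 9, 6] → sum 35
[9, 6, 20] → sum 35

35, 31, 28, 21, 28, 32, 35, 35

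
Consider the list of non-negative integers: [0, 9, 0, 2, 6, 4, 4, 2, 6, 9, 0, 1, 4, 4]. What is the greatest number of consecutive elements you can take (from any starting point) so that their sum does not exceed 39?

Extend to the right; shrink from the left whenever the sum exceeds 39:
→ 0: sum 0, len 1
→ 9: sum 9, len 2
→ 0: sum 9, len 3
→ 2: sum 11, len 4
→ 6: sum 17, len 5
→ 4: sum 21, len 6
→ 4: sum 25, len 7
→ 2: sum 27, len 8
→ 6: sum 33, len 9
→ 9 (dropped 0, 9): sum 33, len 8
→ 0: sum 33, len 9
→ 1: sum 34, len 10
→ 4: sum 38, len 11
→ 4 (dropped 0, 2, 6): sum 34, len 9
Longest length seen: 11.

11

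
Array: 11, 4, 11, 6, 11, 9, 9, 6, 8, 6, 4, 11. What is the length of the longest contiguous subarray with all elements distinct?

add 11: [11] len 1
add 4: [11, 4] len 2
add 11 (repeat 11, move left end past it): [4, 11] len 2
add 6: [4, 11, 6] len 3
add 11 (repeat 11, move left end past it): [6, 11] len 2
add 9: [6, 11, 9] len 3
add 9 (repeat 9, move left end past it): [9] len 1
add 6: [9, 6] len 2
add 8: [9, 6, 8] len 3
add 6 (repeat 6, move left end past it): [8, 6] len 2
add 4: [8, 6, 4] len 3
add 11: [8, 6, 4, 11] len 4
Longest all-distinct length: 4.

4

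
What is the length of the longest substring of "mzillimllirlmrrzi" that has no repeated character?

4

add m: [m] len 1
add z: [m, z] len 2
add i: [m, z, i] len 3
add l: [m, z, i, l] len 4
add l (repeat l, move left end past it): [l] len 1
add i: [l, i] len 2
add m: [l, i, m] len 3
add l (repeat l, move left end past it): [i, m, l] len 3
add l (repeat l, move left end past it): [l] len 1
add i: [l, i] len 2
add r: [l, i, r] len 3
add l (repeat l, move left end past it): [i, r, l] len 3
add m: [i, r, l, m] len 4
add r (repeat r, move left end past it): [l, m, r] len 3
add r (repeat r, move left end past it): [r] len 1
add z: [r, z] len 2
add i: [r, z, i] len 3
Longest all-distinct length: 4.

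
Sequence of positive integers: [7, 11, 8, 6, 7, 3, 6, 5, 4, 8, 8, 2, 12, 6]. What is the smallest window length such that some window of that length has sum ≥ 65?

10

add 7: running sum 7 < 65
add 11: running sum 18 < 65
add 8: running sum 26 < 65
add 6: running sum 32 < 65
add 7: running sum 39 < 65
add 3: running sum 42 < 65
add 6: running sum 48 < 65
add 5: running sum 53 < 65
add 4: running sum 57 < 65
add 8: shortest ending here [7, 11, 8, 6, 7, 3, 6, 5, 4, 8] sum 65, len 10
add 8: shortest ending here [11, 8, 6, 7, 3, 6, 5, 4, 8, 8] sum 66, len 10
add 2: shortest ending here [11, 8, 6, 7, 3, 6, 5, 4, 8, 8, 2] sum 68, len 11
add 12: shortest ending here [8, 6, 7, 3, 6, 5, 4, 8, 8, 2, 12] sum 69, len 11
add 6: shortest ending here [6, 7, 3, 6, 5, 4, 8, 8, 2, 12, 6] sum 67, len 11
Shortest qualifying length: 10.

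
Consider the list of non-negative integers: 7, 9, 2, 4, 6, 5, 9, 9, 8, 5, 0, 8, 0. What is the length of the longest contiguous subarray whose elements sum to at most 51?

Extend to the right; shrink from the left whenever the sum exceeds 51:
[7] sum 7 len 1
[7, 9] sum 16 len 2
[7, 9, 2] sum 18 len 3
[7, 9, 2, 4] sum 22 len 4
[7, 9, 2, 4, 6] sum 28 len 5
[7, 9, 2, 4, 6, 5] sum 33 len 6
[7, 9, 2, 4, 6, 5, 9] sum 42 len 7
[7, 9, 2, 4, 6, 5, 9, 9] sum 51 len 8
[2, 4, 6, 5, 9, 9, 8] sum 43 len 7
[2, 4, 6, 5, 9, 9, 8, 5] sum 48 len 8
[2, 4, 6, 5, 9, 9, 8, 5, 0] sum 48 len 9
[6, 5, 9, 9, 8, 5, 0, 8] sum 50 len 8
[6, 5, 9, 9, 8, 5, 0, 8, 0] sum 50 len 9
Longest length seen: 9.

9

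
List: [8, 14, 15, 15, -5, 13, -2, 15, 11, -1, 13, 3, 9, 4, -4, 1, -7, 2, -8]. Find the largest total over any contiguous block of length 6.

8 14 15 15 -5 13 → sum 60
14 15 15 -5 13 -2 → sum 50
15 15 -5 13 -2 15 → sum 51
15 -5 13 -2 15 11 → sum 47
-5 13 -2 15 11 -1 → sum 31
13 -2 15 11 -1 13 → sum 49
-2 15 11 -1 13 3 → sum 39
15 11 -1 13 3 9 → sum 50
11 -1 13 3 9 4 → sum 39
-1 13 3 9 4 -4 → sum 24
13 3 9 4 -4 1 → sum 26
3 9 4 -4 1 -7 → sum 6
9 4 -4 1 -7 2 → sum 5
4 -4 1 -7 2 -8 → sum -12
Largest of these is 60.

60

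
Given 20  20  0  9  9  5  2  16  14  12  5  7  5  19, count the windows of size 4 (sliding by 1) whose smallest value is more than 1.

20 20 0 9 → min 0
20 0 9 9 → min 0
0 9 9 5 → min 0
9 9 5 2 → min 2  > 1 ✓
9 5 2 16 → min 2  > 1 ✓
5 2 16 14 → min 2  > 1 ✓
2 16 14 12 → min 2  > 1 ✓
16 14 12 5 → min 5  > 1 ✓
14 12 5 7 → min 5  > 1 ✓
12 5 7 5 → min 5  > 1 ✓
5 7 5 19 → min 5  > 1 ✓
8 windows satisfy the condition.

8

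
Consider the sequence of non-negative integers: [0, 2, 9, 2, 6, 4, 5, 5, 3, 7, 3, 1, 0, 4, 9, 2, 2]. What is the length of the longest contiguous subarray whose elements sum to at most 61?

add 0: [0] sum 0, len 1
add 2: [0, 2] sum 2, len 2
add 9: [0, 2, 9] sum 11, len 3
add 2: [0, 2, 9, 2] sum 13, len 4
add 6: [0, 2, 9, 2, 6] sum 19, len 5
add 4: [0, 2, 9, 2, 6, 4] sum 23, len 6
add 5: [0, 2, 9, 2, 6, 4, 5] sum 28, len 7
add 5: [0, 2, 9, 2, 6, 4, 5, 5] sum 33, len 8
add 3: [0, 2, 9, 2, 6, 4, 5, 5, 3] sum 36, len 9
add 7: [0, 2, 9, 2, 6, 4, 5, 5, 3, 7] sum 43, len 10
add 3: [0, 2, 9, 2, 6, 4, 5, 5, 3, 7, 3] sum 46, len 11
add 1: [0, 2, 9, 2, 6, 4, 5, 5, 3, 7, 3, 1] sum 47, len 12
add 0: [0, 2, 9, 2, 6, 4, 5, 5, 3, 7, 3, 1, 0] sum 47, len 13
add 4: [0, 2, 9, 2, 6, 4, 5, 5, 3, 7, 3, 1, 0, 4] sum 51, len 14
add 9: [0, 2, 9, 2, 6, 4, 5, 5, 3, 7, 3, 1, 0, 4, 9] sum 60, len 15
add 2: [9, 2, 6, 4, 5, 5, 3, 7, 3, 1, 0, 4, 9, 2] sum 60, len 14
add 2: [2, 6, 4, 5, 5, 3, 7, 3, 1, 0, 4, 9, 2, 2] sum 53, len 14
Longest length seen: 15.

15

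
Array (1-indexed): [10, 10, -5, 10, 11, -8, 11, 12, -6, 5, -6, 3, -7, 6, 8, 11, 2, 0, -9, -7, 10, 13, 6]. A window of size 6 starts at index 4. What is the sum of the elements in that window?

30

Elements at indices 4..9: 10, 11, -8, 11, 12, -6
sum(10, 11, -8, 11, 12, -6) = 30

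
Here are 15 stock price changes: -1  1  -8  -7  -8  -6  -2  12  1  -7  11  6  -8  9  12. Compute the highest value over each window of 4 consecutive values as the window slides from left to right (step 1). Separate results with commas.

-1 1 -8 -7 → max 1
1 -8 -7 -8 → max 1
-8 -7 -8 -6 → max -6
-7 -8 -6 -2 → max -2
-8 -6 -2 12 → max 12
-6 -2 12 1 → max 12
-2 12 1 -7 → max 12
12 1 -7 11 → max 12
1 -7 11 6 → max 11
-7 11 6 -8 → max 11
11 6 -8 9 → max 11
6 -8 9 12 → max 12

1, 1, -6, -2, 12, 12, 12, 12, 11, 11, 11, 12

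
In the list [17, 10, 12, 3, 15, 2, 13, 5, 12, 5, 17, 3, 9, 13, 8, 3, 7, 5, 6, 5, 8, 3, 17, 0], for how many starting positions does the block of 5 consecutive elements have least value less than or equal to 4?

18

17 10 12 3 15 → min 3  ≤ 4 ✓
10 12 3 15 2 → min 2  ≤ 4 ✓
12 3 15 2 13 → min 2  ≤ 4 ✓
3 15 2 13 5 → min 2  ≤ 4 ✓
15 2 13 5 12 → min 2  ≤ 4 ✓
2 13 5 12 5 → min 2  ≤ 4 ✓
13 5 12 5 17 → min 5
5 12 5 17 3 → min 3  ≤ 4 ✓
12 5 17 3 9 → min 3  ≤ 4 ✓
5 17 3 9 13 → min 3  ≤ 4 ✓
17 3 9 13 8 → min 3  ≤ 4 ✓
3 9 13 8 3 → min 3  ≤ 4 ✓
9 13 8 3 7 → min 3  ≤ 4 ✓
13 8 3 7 5 → min 3  ≤ 4 ✓
8 3 7 5 6 → min 3  ≤ 4 ✓
3 7 5 6 5 → min 3  ≤ 4 ✓
7 5 6 5 8 → min 5
5 6 5 8 3 → min 3  ≤ 4 ✓
6 5 8 3 17 → min 3  ≤ 4 ✓
5 8 3 17 0 → min 0  ≤ 4 ✓
18 windows satisfy the condition.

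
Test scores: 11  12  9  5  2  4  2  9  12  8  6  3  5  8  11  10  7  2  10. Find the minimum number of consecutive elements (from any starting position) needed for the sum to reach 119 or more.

add 11: running sum 11 < 119
add 12: running sum 23 < 119
add 9: running sum 32 < 119
add 5: running sum 37 < 119
add 2: running sum 39 < 119
add 4: running sum 43 < 119
add 2: running sum 45 < 119
add 9: running sum 54 < 119
add 12: running sum 66 < 119
add 8: running sum 74 < 119
add 6: running sum 80 < 119
add 3: running sum 83 < 119
add 5: running sum 88 < 119
add 8: running sum 96 < 119
add 11: running sum 107 < 119
add 10: running sum 117 < 119
add 7: shortest ending here [11, 12, 9, 5, 2, 4, 2, 9, 12, 8, 6, 3, 5, 8, 11, 10, 7] sum 124, len 17
add 2: shortest ending here [11, 12, 9, 5, 2, 4, 2, 9, 12, 8, 6, 3, 5, 8, 11, 10, 7, 2] sum 126, len 18
add 10: shortest ending here [12, 9, 5, 2, 4, 2, 9, 12, 8, 6, 3, 5, 8, 11, 10, 7, 2, 10] sum 125, len 18
Shortest qualifying length: 17.

17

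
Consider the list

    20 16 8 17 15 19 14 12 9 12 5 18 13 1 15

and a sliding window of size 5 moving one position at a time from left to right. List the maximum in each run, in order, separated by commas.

20, 19, 19, 19, 19, 19, 14, 18, 18, 18, 18

Sliding a size-5 window across the 15 values:
(20, 16, 8, 17, 15) → max 20
(16, 8, 17, 15, 19) → max 19
(8, 17, 15, 19, 14) → max 19
(17, 15, 19, 14, 12) → max 19
(15, 19, 14, 12, 9) → max 19
(19, 14, 12, 9, 12) → max 19
(14, 12, 9, 12, 5) → max 14
(12, 9, 12, 5, 18) → max 18
(9, 12, 5, 18, 13) → max 18
(12, 5, 18, 13, 1) → max 18
(5, 18, 13, 1, 15) → max 18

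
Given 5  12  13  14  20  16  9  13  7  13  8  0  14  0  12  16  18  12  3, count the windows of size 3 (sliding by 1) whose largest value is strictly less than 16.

5 12 13 → max 13  < 16 ✓
12 13 14 → max 14  < 16 ✓
13 14 20 → max 20
14 20 16 → max 20
20 16 9 → max 20
16 9 13 → max 16
9 13 7 → max 13  < 16 ✓
13 7 13 → max 13  < 16 ✓
7 13 8 → max 13  < 16 ✓
13 8 0 → max 13  < 16 ✓
8 0 14 → max 14  < 16 ✓
0 14 0 → max 14  < 16 ✓
14 0 12 → max 14  < 16 ✓
0 12 16 → max 16
12 16 18 → max 18
16 18 12 → max 18
18 12 3 → max 18
9 windows satisfy the condition.

9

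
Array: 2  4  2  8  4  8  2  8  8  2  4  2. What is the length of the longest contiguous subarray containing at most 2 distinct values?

add 2: window [2] (1 distinct), len 1
add 4: window [2, 4] (2 distinct), len 2
add 2: window [2, 4, 2] (2 distinct), len 3
add 8: window [2, 8] (2 distinct), len 2
add 4: window [8, 4] (2 distinct), len 2
add 8: window [8, 4, 8] (2 distinct), len 3
add 2: window [8, 2] (2 distinct), len 2
add 8: window [8, 2, 8] (2 distinct), len 3
add 8: window [8, 2, 8, 8] (2 distinct), len 4
add 2: window [8, 2, 8, 8, 2] (2 distinct), len 5
add 4: window [2, 4] (2 distinct), len 2
add 2: window [2, 4, 2] (2 distinct), len 3
Longest length with ≤2 distinct: 5.

5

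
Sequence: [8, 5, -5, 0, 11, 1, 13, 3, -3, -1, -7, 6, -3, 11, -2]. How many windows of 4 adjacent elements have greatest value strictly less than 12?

(8, 5, -5, 0) → max 8  < 12 ✓
(5, -5, 0, 11) → max 11  < 12 ✓
(-5, 0, 11, 1) → max 11  < 12 ✓
(0, 11, 1, 13) → max 13
(11, 1, 13, 3) → max 13
(1, 13, 3, -3) → max 13
(13, 3, -3, -1) → max 13
(3, -3, -1, -7) → max 3  < 12 ✓
(-3, -1, -7, 6) → max 6  < 12 ✓
(-1, -7, 6, -3) → max 6  < 12 ✓
(-7, 6, -3, 11) → max 11  < 12 ✓
(6, -3, 11, -2) → max 11  < 12 ✓
8 windows satisfy the condition.

8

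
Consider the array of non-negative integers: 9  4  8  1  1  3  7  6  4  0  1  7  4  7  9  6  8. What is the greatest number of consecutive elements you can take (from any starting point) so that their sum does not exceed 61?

13

add 9: [9] sum 9, len 1
add 4: [9, 4] sum 13, len 2
add 8: [9, 4, 8] sum 21, len 3
add 1: [9, 4, 8, 1] sum 22, len 4
add 1: [9, 4, 8, 1, 1] sum 23, len 5
add 3: [9, 4, 8, 1, 1, 3] sum 26, len 6
add 7: [9, 4, 8, 1, 1, 3, 7] sum 33, len 7
add 6: [9, 4, 8, 1, 1, 3, 7, 6] sum 39, len 8
add 4: [9, 4, 8, 1, 1, 3, 7, 6, 4] sum 43, len 9
add 0: [9, 4, 8, 1, 1, 3, 7, 6, 4, 0] sum 43, len 10
add 1: [9, 4, 8, 1, 1, 3, 7, 6, 4, 0, 1] sum 44, len 11
add 7: [9, 4, 8, 1, 1, 3, 7, 6, 4, 0, 1, 7] sum 51, len 12
add 4: [9, 4, 8, 1, 1, 3, 7, 6, 4, 0, 1, 7, 4] sum 55, len 13
add 7: [4, 8, 1, 1, 3, 7, 6, 4, 0, 1, 7, 4, 7] sum 53, len 13
add 9: [8, 1, 1, 3, 7, 6, 4, 0, 1, 7, 4, 7, 9] sum 58, len 13
add 6: [1, 1, 3, 7, 6, 4, 0, 1, 7, 4, 7, 9, 6] sum 56, len 13
add 8: [7, 6, 4, 0, 1, 7, 4, 7, 9, 6, 8] sum 59, len 11
Longest length seen: 13.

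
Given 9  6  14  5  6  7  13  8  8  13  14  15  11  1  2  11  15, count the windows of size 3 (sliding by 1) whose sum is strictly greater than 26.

(9, 6, 14) → sum 29  > 26 ✓
(6, 14, 5) → sum 25
(14, 5, 6) → sum 25
(5, 6, 7) → sum 18
(6, 7, 13) → sum 26
(7, 13, 8) → sum 28  > 26 ✓
(13, 8, 8) → sum 29  > 26 ✓
(8, 8, 13) → sum 29  > 26 ✓
(8, 13, 14) → sum 35  > 26 ✓
(13, 14, 15) → sum 42  > 26 ✓
(14, 15, 11) → sum 40  > 26 ✓
(15, 11, 1) → sum 27  > 26 ✓
(11, 1, 2) → sum 14
(1, 2, 11) → sum 14
(2, 11, 15) → sum 28  > 26 ✓
9 windows satisfy the condition.

9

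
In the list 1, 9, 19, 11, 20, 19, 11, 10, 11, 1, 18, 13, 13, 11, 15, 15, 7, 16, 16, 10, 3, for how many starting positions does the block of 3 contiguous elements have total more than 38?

[1, 9, 19] → sum 29
[9, 19, 11] → sum 39  > 38 ✓
[19, 11, 20] → sum 50  > 38 ✓
[11, 20, 19] → sum 50  > 38 ✓
[20, 19, 11] → sum 50  > 38 ✓
[19, 11, 10] → sum 40  > 38 ✓
[11, 10, 11] → sum 32
[10, 11, 1] → sum 22
[11, 1, 18] → sum 30
[1, 18, 13] → sum 32
[18, 13, 13] → sum 44  > 38 ✓
[13, 13, 11] → sum 37
[13, 11, 15] → sum 39  > 38 ✓
[11, 15, 15] → sum 41  > 38 ✓
[15, 15, 7] → sum 37
[15, 7, 16] → sum 38
[7, 16, 16] → sum 39  > 38 ✓
[16, 16, 10] → sum 42  > 38 ✓
[16, 10, 3] → sum 29
10 windows satisfy the condition.

10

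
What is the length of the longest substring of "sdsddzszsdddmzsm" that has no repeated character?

add s: [s] len 1
add d: [s, d] len 2
add s (repeat s, move left end past it): [d, s] len 2
add d (repeat d, move left end past it): [s, d] len 2
add d (repeat d, move left end past it): [d] len 1
add z: [d, z] len 2
add s: [d, z, s] len 3
add z (repeat z, move left end past it): [s, z] len 2
add s (repeat s, move left end past it): [z, s] len 2
add d: [z, s, d] len 3
add d (repeat d, move left end past it): [d] len 1
add d (repeat d, move left end past it): [d] len 1
add m: [d, m] len 2
add z: [d, m, z] len 3
add s: [d, m, z, s] len 4
add m (repeat m, move left end past it): [z, s, m] len 3
Longest all-distinct length: 4.

4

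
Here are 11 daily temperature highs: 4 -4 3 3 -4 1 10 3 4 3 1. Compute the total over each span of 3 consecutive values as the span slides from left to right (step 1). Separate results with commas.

3, 2, 2, 0, 7, 14, 17, 10, 8

Sliding a size-3 window across the 11 values:
[4, -4, 3] → sum 3
[-4, 3, 3] → sum 2
[3, 3, -4] → sum 2
[3, -4, 1] → sum 0
[-4, 1, 10] → sum 7
[1, 10, 3] → sum 14
[10, 3, 4] → sum 17
[3, 4, 3] → sum 10
[4, 3, 1] → sum 8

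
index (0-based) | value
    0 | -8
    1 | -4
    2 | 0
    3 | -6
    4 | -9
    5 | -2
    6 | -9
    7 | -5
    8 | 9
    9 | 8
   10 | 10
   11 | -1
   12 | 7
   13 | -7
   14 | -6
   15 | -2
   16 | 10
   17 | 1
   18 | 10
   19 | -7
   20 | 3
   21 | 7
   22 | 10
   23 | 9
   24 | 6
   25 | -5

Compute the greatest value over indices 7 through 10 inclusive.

10

Elements at indices 7..10: -5, 9, 8, 10
max(-5, 9, 8, 10) = 10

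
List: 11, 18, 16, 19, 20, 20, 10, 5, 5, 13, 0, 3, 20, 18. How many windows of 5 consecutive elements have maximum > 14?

11 18 16 19 20 → max 20  > 14 ✓
18 16 19 20 20 → max 20  > 14 ✓
16 19 20 20 10 → max 20  > 14 ✓
19 20 20 10 5 → max 20  > 14 ✓
20 20 10 5 5 → max 20  > 14 ✓
20 10 5 5 13 → max 20  > 14 ✓
10 5 5 13 0 → max 13
5 5 13 0 3 → max 13
5 13 0 3 20 → max 20  > 14 ✓
13 0 3 20 18 → max 20  > 14 ✓
8 windows satisfy the condition.

8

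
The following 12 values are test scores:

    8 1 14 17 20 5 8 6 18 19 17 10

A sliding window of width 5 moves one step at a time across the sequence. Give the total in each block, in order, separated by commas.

60, 57, 64, 56, 57, 56, 68, 70

(8, 1, 14, 17, 20) → sum 60
(1, 14, 17, 20, 5) → sum 57
(14, 17, 20, 5, 8) → sum 64
(17, 20, 5, 8, 6) → sum 56
(20, 5, 8, 6, 18) → sum 57
(5, 8, 6, 18, 19) → sum 56
(8, 6, 18, 19, 17) → sum 68
(6, 18, 19, 17, 10) → sum 70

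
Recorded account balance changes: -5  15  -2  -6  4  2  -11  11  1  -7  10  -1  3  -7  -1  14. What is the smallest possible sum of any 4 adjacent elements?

Each size-4 window and its sum:
(-5, 15, -2, -6) → sum 2
(15, -2, -6, 4) → sum 11
(-2, -6, 4, 2) → sum -2
(-6, 4, 2, -11) → sum -11
(4, 2, -11, 11) → sum 6
(2, -11, 11, 1) → sum 3
(-11, 11, 1, -7) → sum -6
(11, 1, -7, 10) → sum 15
(1, -7, 10, -1) → sum 3
(-7, 10, -1, 3) → sum 5
(10, -1, 3, -7) → sum 5
(-1, 3, -7, -1) → sum -6
(3, -7, -1, 14) → sum 9
Smallest of these is -11.

-11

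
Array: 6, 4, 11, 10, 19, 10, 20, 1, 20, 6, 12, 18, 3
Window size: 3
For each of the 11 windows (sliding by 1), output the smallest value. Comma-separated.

[6, 4, 11] → min 4
[4, 11, 10] → min 4
[11, 10, 19] → min 10
[10, 19, 10] → min 10
[19, 10, 20] → min 10
[10, 20, 1] → min 1
[20, 1, 20] → min 1
[1, 20, 6] → min 1
[20, 6, 12] → min 6
[6, 12, 18] → min 6
[12, 18, 3] → min 3

4, 4, 10, 10, 10, 1, 1, 1, 6, 6, 3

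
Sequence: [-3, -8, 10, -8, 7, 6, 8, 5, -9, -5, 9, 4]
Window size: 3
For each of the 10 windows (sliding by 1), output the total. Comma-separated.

-1, -6, 9, 5, 21, 19, 4, -9, -5, 8

(-3, -8, 10) → sum -1
(-8, 10, -8) → sum -6
(10, -8, 7) → sum 9
(-8, 7, 6) → sum 5
(7, 6, 8) → sum 21
(6, 8, 5) → sum 19
(8, 5, -9) → sum 4
(5, -9, -5) → sum -9
(-9, -5, 9) → sum -5
(-5, 9, 4) → sum 8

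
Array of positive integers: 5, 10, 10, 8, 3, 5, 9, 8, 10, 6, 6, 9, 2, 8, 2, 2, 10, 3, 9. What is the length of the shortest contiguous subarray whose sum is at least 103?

16

add 5: running sum 5 < 103
add 10: running sum 15 < 103
add 10: running sum 25 < 103
add 8: running sum 33 < 103
add 3: running sum 36 < 103
add 5: running sum 41 < 103
add 9: running sum 50 < 103
add 8: running sum 58 < 103
add 10: running sum 68 < 103
add 6: running sum 74 < 103
add 6: running sum 80 < 103
add 9: running sum 89 < 103
add 2: running sum 91 < 103
add 8: running sum 99 < 103
add 2: running sum 101 < 103
add 2: shortest ending here [5, 10, 10, 8, 3, 5, 9, 8, 10, 6, 6, 9, 2, 8, 2, 2] sum 103, len 16
add 10: shortest ending here [10, 10, 8, 3, 5, 9, 8, 10, 6, 6, 9, 2, 8, 2, 2, 10] sum 108, len 16
add 3: shortest ending here [10, 10, 8, 3, 5, 9, 8, 10, 6, 6, 9, 2, 8, 2, 2, 10, 3] sum 111, len 17
add 9: shortest ending here [10, 8, 3, 5, 9, 8, 10, 6, 6, 9, 2, 8, 2, 2, 10, 3, 9] sum 110, len 17
Shortest qualifying length: 16.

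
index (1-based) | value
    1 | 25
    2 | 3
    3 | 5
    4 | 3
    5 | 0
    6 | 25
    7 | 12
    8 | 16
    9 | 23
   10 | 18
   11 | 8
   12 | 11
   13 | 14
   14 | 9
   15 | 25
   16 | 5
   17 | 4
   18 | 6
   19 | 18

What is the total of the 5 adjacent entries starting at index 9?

Elements at indices 9..13: 23, 18, 8, 11, 14
sum(23, 18, 8, 11, 14) = 74

74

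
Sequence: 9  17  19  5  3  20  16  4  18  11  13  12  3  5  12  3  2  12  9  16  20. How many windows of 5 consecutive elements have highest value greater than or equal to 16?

11

[9, 17, 19, 5, 3] → max 19  ≥ 16 ✓
[17, 19, 5, 3, 20] → max 20  ≥ 16 ✓
[19, 5, 3, 20, 16] → max 20  ≥ 16 ✓
[5, 3, 20, 16, 4] → max 20  ≥ 16 ✓
[3, 20, 16, 4, 18] → max 20  ≥ 16 ✓
[20, 16, 4, 18, 11] → max 20  ≥ 16 ✓
[16, 4, 18, 11, 13] → max 18  ≥ 16 ✓
[4, 18, 11, 13, 12] → max 18  ≥ 16 ✓
[18, 11, 13, 12, 3] → max 18  ≥ 16 ✓
[11, 13, 12, 3, 5] → max 13
[13, 12, 3, 5, 12] → max 13
[12, 3, 5, 12, 3] → max 12
[3, 5, 12, 3, 2] → max 12
[5, 12, 3, 2, 12] → max 12
[12, 3, 2, 12, 9] → max 12
[3, 2, 12, 9, 16] → max 16  ≥ 16 ✓
[2, 12, 9, 16, 20] → max 20  ≥ 16 ✓
11 windows satisfy the condition.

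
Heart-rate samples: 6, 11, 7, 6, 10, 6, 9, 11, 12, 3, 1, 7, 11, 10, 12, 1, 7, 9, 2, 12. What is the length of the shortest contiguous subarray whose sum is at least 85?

Extend right; whenever the sum reaches 85, record the length and shrink from the left:
add 6: running sum 6 < 85
add 11: running sum 17 < 85
add 7: running sum 24 < 85
add 6: running sum 30 < 85
add 10: running sum 40 < 85
add 6: running sum 46 < 85
add 9: running sum 55 < 85
add 11: running sum 66 < 85
add 12: running sum 78 < 85
add 3: running sum 81 < 85
add 1: running sum 82 < 85
add 7: shortest ending here [6, 11, 7, 6, 10, 6, 9, 11, 12, 3, 1, 7] sum 89, len 12
add 11: shortest ending here [11, 7, 6, 10, 6, 9, 11, 12, 3, 1, 7, 11] sum 94, len 12
add 10: shortest ending here [6, 10, 6, 9, 11, 12, 3, 1, 7, 11, 10] sum 86, len 11
add 12: shortest ending here [10, 6, 9, 11, 12, 3, 1, 7, 11, 10, 12] sum 92, len 11
add 1: shortest ending here [10, 6, 9, 11, 12, 3, 1, 7, 11, 10, 12, 1] sum 93, len 12
add 7: shortest ending here [6, 9, 11, 12, 3, 1, 7, 11, 10, 12, 1, 7] sum 90, len 12
add 9: shortest ending here [9, 11, 12, 3, 1, 7, 11, 10, 12, 1, 7, 9] sum 93, len 12
add 2: shortest ending here [11, 12, 3, 1, 7, 11, 10, 12, 1, 7, 9, 2] sum 86, len 12
add 12: shortest ending here [12, 3, 1, 7, 11, 10, 12, 1, 7, 9, 2, 12] sum 87, len 12
Shortest qualifying length: 11.

11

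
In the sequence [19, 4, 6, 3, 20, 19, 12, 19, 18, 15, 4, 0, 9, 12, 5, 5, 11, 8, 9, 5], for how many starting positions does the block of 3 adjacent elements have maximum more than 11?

12

[19, 4, 6] → max 19  > 11 ✓
[4, 6, 3] → max 6
[6, 3, 20] → max 20  > 11 ✓
[3, 20, 19] → max 20  > 11 ✓
[20, 19, 12] → max 20  > 11 ✓
[19, 12, 19] → max 19  > 11 ✓
[12, 19, 18] → max 19  > 11 ✓
[19, 18, 15] → max 19  > 11 ✓
[18, 15, 4] → max 18  > 11 ✓
[15, 4, 0] → max 15  > 11 ✓
[4, 0, 9] → max 9
[0, 9, 12] → max 12  > 11 ✓
[9, 12, 5] → max 12  > 11 ✓
[12, 5, 5] → max 12  > 11 ✓
[5, 5, 11] → max 11
[5, 11, 8] → max 11
[11, 8, 9] → max 11
[8, 9, 5] → max 9
12 windows satisfy the condition.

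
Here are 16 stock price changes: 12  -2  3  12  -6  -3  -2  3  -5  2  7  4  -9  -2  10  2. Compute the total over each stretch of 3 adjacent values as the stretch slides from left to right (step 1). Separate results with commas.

12 -2 3 → sum 13
-2 3 12 → sum 13
3 12 -6 → sum 9
12 -6 -3 → sum 3
-6 -3 -2 → sum -11
-3 -2 3 → sum -2
-2 3 -5 → sum -4
3 -5 2 → sum 0
-5 2 7 → sum 4
2 7 4 → sum 13
7 4 -9 → sum 2
4 -9 -2 → sum -7
-9 -2 10 → sum -1
-2 10 2 → sum 10

13, 13, 9, 3, -11, -2, -4, 0, 4, 13, 2, -7, -1, 10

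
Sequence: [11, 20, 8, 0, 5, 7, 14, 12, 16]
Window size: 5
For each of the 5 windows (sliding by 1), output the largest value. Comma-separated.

20, 20, 14, 14, 16

(11, 20, 8, 0, 5) → max 20
(20, 8, 0, 5, 7) → max 20
(8, 0, 5, 7, 14) → max 14
(0, 5, 7, 14, 12) → max 14
(5, 7, 14, 12, 16) → max 16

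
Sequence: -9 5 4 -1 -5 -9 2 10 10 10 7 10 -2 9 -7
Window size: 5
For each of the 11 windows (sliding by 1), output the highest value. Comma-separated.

5, 5, 4, 10, 10, 10, 10, 10, 10, 10, 10

Sliding a size-5 window across the 15 values:
-9 5 4 -1 -5 → max 5
5 4 -1 -5 -9 → max 5
4 -1 -5 -9 2 → max 4
-1 -5 -9 2 10 → max 10
-5 -9 2 10 10 → max 10
-9 2 10 10 10 → max 10
2 10 10 10 7 → max 10
10 10 10 7 10 → max 10
10 10 7 10 -2 → max 10
10 7 10 -2 9 → max 10
7 10 -2 9 -7 → max 10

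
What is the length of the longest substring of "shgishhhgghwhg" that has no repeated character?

[s] len 1
[s, h] len 2
[s, h, g] len 3
[s, h, g, i] len 4
[h, g, i, s] len 4
[g, i, s, h] len 4
[h] len 1
[h] len 1
[h, g] len 2
[g] len 1
[g, h] len 2
[g, h, w] len 3
[w, h] len 2
[w, h, g] len 3
Longest all-distinct length: 4.

4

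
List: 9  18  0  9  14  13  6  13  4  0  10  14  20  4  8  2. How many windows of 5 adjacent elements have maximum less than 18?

9 18 0 9 14 → max 18
18 0 9 14 13 → max 18
0 9 14 13 6 → max 14  < 18 ✓
9 14 13 6 13 → max 14  < 18 ✓
14 13 6 13 4 → max 14  < 18 ✓
13 6 13 4 0 → max 13  < 18 ✓
6 13 4 0 10 → max 13  < 18 ✓
13 4 0 10 14 → max 14  < 18 ✓
4 0 10 14 20 → max 20
0 10 14 20 4 → max 20
10 14 20 4 8 → max 20
14 20 4 8 2 → max 20
6 windows satisfy the condition.

6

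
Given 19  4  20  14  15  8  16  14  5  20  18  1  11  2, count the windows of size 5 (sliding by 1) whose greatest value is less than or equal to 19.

19 4 20 14 15 → max 20
4 20 14 15 8 → max 20
20 14 15 8 16 → max 20
14 15 8 16 14 → max 16  ≤ 19 ✓
15 8 16 14 5 → max 16  ≤ 19 ✓
8 16 14 5 20 → max 20
16 14 5 20 18 → max 20
14 5 20 18 1 → max 20
5 20 18 1 11 → max 20
20 18 1 11 2 → max 20
2 windows satisfy the condition.

2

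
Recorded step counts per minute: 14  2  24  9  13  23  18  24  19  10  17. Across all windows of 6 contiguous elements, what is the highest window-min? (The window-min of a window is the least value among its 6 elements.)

10

Each size-6 window and its min:
[14, 2, 24, 9, 13, 23] → min 2
[2, 24, 9, 13, 23, 18] → min 2
[24, 9, 13, 23, 18, 24] → min 9
[9, 13, 23, 18, 24, 19] → min 9
[13, 23, 18, 24, 19, 10] → min 10
[23, 18, 24, 19, 10, 17] → min 10
Highest of these is 10.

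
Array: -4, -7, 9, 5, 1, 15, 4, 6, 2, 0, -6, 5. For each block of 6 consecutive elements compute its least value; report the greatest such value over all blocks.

Window mins for each of the 7 positions:
(-4, -7, 9, 5, 1, 15) → min -7
(-7, 9, 5, 1, 15, 4) → min -7
(9, 5, 1, 15, 4, 6) → min 1
(5, 1, 15, 4, 6, 2) → min 1
(1, 15, 4, 6, 2, 0) → min 0
(15, 4, 6, 2, 0, -6) → min -6
(4, 6, 2, 0, -6, 5) → min -6
Greatest of these is 1.

1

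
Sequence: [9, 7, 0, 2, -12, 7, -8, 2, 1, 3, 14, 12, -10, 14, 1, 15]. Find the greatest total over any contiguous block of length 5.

33

(9, 7, 0, 2, -12) → sum 6
(7, 0, 2, -12, 7) → sum 4
(0, 2, -12, 7, -8) → sum -11
(2, -12, 7, -8, 2) → sum -9
(-12, 7, -8, 2, 1) → sum -10
(7, -8, 2, 1, 3) → sum 5
(-8, 2, 1, 3, 14) → sum 12
(2, 1, 3, 14, 12) → sum 32
(1, 3, 14, 12, -10) → sum 20
(3, 14, 12, -10, 14) → sum 33
(14, 12, -10, 14, 1) → sum 31
(12, -10, 14, 1, 15) → sum 32
Greatest of these is 33.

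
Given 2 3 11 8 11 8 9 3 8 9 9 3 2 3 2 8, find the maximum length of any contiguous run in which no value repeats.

add 2: [2] len 1
add 3: [2, 3] len 2
add 11: [2, 3, 11] len 3
add 8: [2, 3, 11, 8] len 4
add 11 (repeat 11, move left end past it): [8, 11] len 2
add 8 (repeat 8, move left end past it): [11, 8] len 2
add 9: [11, 8, 9] len 3
add 3: [11, 8, 9, 3] len 4
add 8 (repeat 8, move left end past it): [9, 3, 8] len 3
add 9 (repeat 9, move left end past it): [3, 8, 9] len 3
add 9 (repeat 9, move left end past it): [9] len 1
add 3: [9, 3] len 2
add 2: [9, 3, 2] len 3
add 3 (repeat 3, move left end past it): [2, 3] len 2
add 2 (repeat 2, move left end past it): [3, 2] len 2
add 8: [3, 2, 8] len 3
Longest all-distinct length: 4.

4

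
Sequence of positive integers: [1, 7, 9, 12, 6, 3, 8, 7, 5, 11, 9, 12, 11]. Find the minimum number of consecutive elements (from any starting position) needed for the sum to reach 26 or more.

3

Extend right; whenever the sum reaches 26, record the length and shrink from the left:
add 1: running sum 1 < 26
add 7: running sum 8 < 26
add 9: running sum 17 < 26
add 12: shortest ending here [7, 9, 12] sum 28, len 3
add 6: shortest ending here [9, 12, 6] sum 27, len 3
add 3: shortest ending here [9, 12, 6, 3] sum 30, len 4
add 8: shortest ending here [12, 6, 3, 8] sum 29, len 4
add 7: shortest ending here [12, 6, 3, 8, 7] sum 36, len 5
add 5: shortest ending here [6, 3, 8, 7, 5] sum 29, len 5
add 11: shortest ending here [8, 7, 5, 11] sum 31, len 4
add 9: shortest ending here [7, 5, 11, 9] sum 32, len 4
add 12: shortest ending here [11, 9, 12] sum 32, len 3
add 11: shortest ending here [9, 12, 11] sum 32, len 3
Shortest qualifying length: 3.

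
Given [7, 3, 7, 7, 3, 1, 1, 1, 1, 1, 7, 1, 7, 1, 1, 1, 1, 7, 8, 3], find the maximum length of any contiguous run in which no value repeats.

[7] len 1
[7, 3] len 2
[3, 7] len 2
[7] len 1
[7, 3] len 2
[7, 3, 1] len 3
[1] len 1
[1] len 1
[1] len 1
[1] len 1
[1, 7] len 2
[7, 1] len 2
[1, 7] len 2
[7, 1] len 2
[1] len 1
[1] len 1
[1] len 1
[1, 7] len 2
[1, 7, 8] len 3
[1, 7, 8, 3] len 4
Longest all-distinct length: 4.

4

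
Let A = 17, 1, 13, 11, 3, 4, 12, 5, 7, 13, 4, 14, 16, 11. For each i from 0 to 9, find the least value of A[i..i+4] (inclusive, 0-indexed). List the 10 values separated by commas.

1, 1, 3, 3, 3, 4, 4, 4, 4, 4

Sliding a size-5 window across the 14 values:
[17, 1, 13, 11, 3] → min 1
[1, 13, 11, 3, 4] → min 1
[13, 11, 3, 4, 12] → min 3
[11, 3, 4, 12, 5] → min 3
[3, 4, 12, 5, 7] → min 3
[4, 12, 5, 7, 13] → min 4
[12, 5, 7, 13, 4] → min 4
[5, 7, 13, 4, 14] → min 4
[7, 13, 4, 14, 16] → min 4
[13, 4, 14, 16, 11] → min 4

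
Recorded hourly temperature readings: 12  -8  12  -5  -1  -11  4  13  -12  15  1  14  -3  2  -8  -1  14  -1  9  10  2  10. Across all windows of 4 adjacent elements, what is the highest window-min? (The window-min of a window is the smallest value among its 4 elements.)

2

(12, -8, 12, -5) → min -8
(-8, 12, -5, -1) → min -8
(12, -5, -1, -11) → min -11
(-5, -1, -11, 4) → min -11
(-1, -11, 4, 13) → min -11
(-11, 4, 13, -12) → min -12
(4, 13, -12, 15) → min -12
(13, -12, 15, 1) → min -12
(-12, 15, 1, 14) → min -12
(15, 1, 14, -3) → min -3
(1, 14, -3, 2) → min -3
(14, -3, 2, -8) → min -8
(-3, 2, -8, -1) → min -8
(2, -8, -1, 14) → min -8
(-8, -1, 14, -1) → min -8
(-1, 14, -1, 9) → min -1
(14, -1, 9, 10) → min -1
(-1, 9, 10, 2) → min -1
(9, 10, 2, 10) → min 2
Highest of these is 2.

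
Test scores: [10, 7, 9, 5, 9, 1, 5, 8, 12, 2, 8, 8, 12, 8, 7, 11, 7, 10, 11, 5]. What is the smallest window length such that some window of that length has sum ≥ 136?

18

add 10: running sum 10 < 136
add 7: running sum 17 < 136
add 9: running sum 26 < 136
add 5: running sum 31 < 136
add 9: running sum 40 < 136
add 1: running sum 41 < 136
add 5: running sum 46 < 136
add 8: running sum 54 < 136
add 12: running sum 66 < 136
add 2: running sum 68 < 136
add 8: running sum 76 < 136
add 8: running sum 84 < 136
add 12: running sum 96 < 136
add 8: running sum 104 < 136
add 7: running sum 111 < 136
add 11: running sum 122 < 136
add 7: running sum 129 < 136
end 17: [10, 7, 9, 5, 9, 1, 5, 8, 12, 2, 8, 8, 12, 8, 7, 11, 7, 10] sum 139, len 18
end 18: [7, 9, 5, 9, 1, 5, 8, 12, 2, 8, 8, 12, 8, 7, 11, 7, 10, 11] sum 140, len 18
end 19: [9, 5, 9, 1, 5, 8, 12, 2, 8, 8, 12, 8, 7, 11, 7, 10, 11, 5] sum 138, len 18
Shortest qualifying length: 18.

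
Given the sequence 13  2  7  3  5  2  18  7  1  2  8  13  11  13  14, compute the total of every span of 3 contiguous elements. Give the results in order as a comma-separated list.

Sliding a size-3 window across the 15 values:
[13, 2, 7] → sum 22
[2, 7, 3] → sum 12
[7, 3, 5] → sum 15
[3, 5, 2] → sum 10
[5, 2, 18] → sum 25
[2, 18, 7] → sum 27
[18, 7, 1] → sum 26
[7, 1, 2] → sum 10
[1, 2, 8] → sum 11
[2, 8, 13] → sum 23
[8, 13, 11] → sum 32
[13, 11, 13] → sum 37
[11, 13, 14] → sum 38

22, 12, 15, 10, 25, 27, 26, 10, 11, 23, 32, 37, 38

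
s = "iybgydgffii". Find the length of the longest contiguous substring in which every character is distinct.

4

add i: [i] len 1
add y: [i, y] len 2
add b: [i, y, b] len 3
add g: [i, y, b, g] len 4
add y (repeat y, move left end past it): [b, g, y] len 3
add d: [b, g, y, d] len 4
add g (repeat g, move left end past it): [y, d, g] len 3
add f: [y, d, g, f] len 4
add f (repeat f, move left end past it): [f] len 1
add i: [f, i] len 2
add i (repeat i, move left end past it): [i] len 1
Longest all-distinct length: 4.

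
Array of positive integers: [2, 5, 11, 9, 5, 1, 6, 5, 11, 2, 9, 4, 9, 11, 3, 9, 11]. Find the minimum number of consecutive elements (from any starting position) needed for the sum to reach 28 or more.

add 2: running sum 2 < 28
add 5: running sum 7 < 28
add 11: running sum 18 < 28
add 9: running sum 27 < 28
end 4: [5, 11, 9, 5] sum 30, len 4
end 5: [5, 11, 9, 5, 1] sum 31, len 5
end 6: [11, 9, 5, 1, 6] sum 32, len 5
end 7: [11, 9, 5, 1, 6, 5] sum 37, len 6
end 8: [5, 1, 6, 5, 11] sum 28, len 5
end 9: [5, 1, 6, 5, 11, 2] sum 30, len 6
end 10: [6, 5, 11, 2, 9] sum 33, len 5
end 11: [5, 11, 2, 9, 4] sum 31, len 5
end 12: [11, 2, 9, 4, 9] sum 35, len 5
end 13: [9, 4, 9, 11] sum 33, len 4
end 14: [9, 4, 9, 11, 3] sum 36, len 5
end 15: [9, 11, 3, 9] sum 32, len 4
end 16: [11, 3, 9, 11] sum 34, len 4
Shortest qualifying length: 4.

4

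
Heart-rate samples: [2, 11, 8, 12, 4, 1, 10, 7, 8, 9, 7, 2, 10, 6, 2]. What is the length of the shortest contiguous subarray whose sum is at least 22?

3

add 2: running sum 2 < 22
add 11: running sum 13 < 22
add 8: running sum 21 < 22
add 12: shortest ending here [11, 8, 12] sum 31, len 3
add 4: shortest ending here [8, 12, 4] sum 24, len 3
add 1: shortest ending here [8, 12, 4, 1] sum 25, len 4
add 10: shortest ending here [12, 4, 1, 10] sum 27, len 4
add 7: shortest ending here [4, 1, 10, 7] sum 22, len 4
add 8: shortest ending here [10, 7, 8] sum 25, len 3
add 9: shortest ending here [7, 8, 9] sum 24, len 3
add 7: shortest ending here [8, 9, 7] sum 24, len 3
add 2: shortest ending here [8, 9, 7, 2] sum 26, len 4
add 10: shortest ending here [9, 7, 2, 10] sum 28, len 4
add 6: shortest ending here [7, 2, 10, 6] sum 25, len 4
add 2: shortest ending here [7, 2, 10, 6, 2] sum 27, len 5
Shortest qualifying length: 3.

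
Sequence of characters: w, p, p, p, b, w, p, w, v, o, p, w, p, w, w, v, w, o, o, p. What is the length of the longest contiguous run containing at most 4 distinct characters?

Extend right; when distinct count exceeds 4, shrink from the left:
[w] 1 distinct, len 1
[w, p] 2 distinct, len 2
[w, p, p] 2 distinct, len 3
[w, p, p, p] 2 distinct, len 4
[w, p, p, p, b] 3 distinct, len 5
[w, p, p, p, b, w] 3 distinct, len 6
[w, p, p, p, b, w, p] 3 distinct, len 7
[w, p, p, p, b, w, p, w] 3 distinct, len 8
[w, p, p, p, b, w, p, w, v] 4 distinct, len 9
[w, p, w, v, o] 4 distinct, len 5
[w, p, w, v, o, p] 4 distinct, len 6
[w, p, w, v, o, p, w] 4 distinct, len 7
[w, p, w, v, o, p, w, p] 4 distinct, len 8
[w, p, w, v, o, p, w, p, w] 4 distinct, len 9
[w, p, w, v, o, p, w, p, w, w] 4 distinct, len 10
[w, p, w, v, o, p, w, p, w, w, v] 4 distinct, len 11
[w, p, w, v, o, p, w, p, w, w, v, w] 4 distinct, len 12
[w, p, w, v, o, p, w, p, w, w, v, w, o] 4 distinct, len 13
[w, p, w, v, o, p, w, p, w, w, v, w, o, o] 4 distinct, len 14
[w, p, w, v, o, p, w, p, w, w, v, w, o, o, p] 4 distinct, len 15
Longest length with ≤4 distinct: 15.

15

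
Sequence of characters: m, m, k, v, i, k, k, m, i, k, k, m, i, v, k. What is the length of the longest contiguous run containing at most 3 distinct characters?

9

Extend right; when distinct count exceeds 3, shrink from the left:
add m: window [m] (1 distinct), len 1
add m: window [m, m] (1 distinct), len 2
add k: window [m, m, k] (2 distinct), len 3
add v: window [m, m, k, v] (3 distinct), len 4
add i: window [k, v, i] (3 distinct), len 3
add k: window [k, v, i, k] (3 distinct), len 4
add k: window [k, v, i, k, k] (3 distinct), len 5
add m: window [i, k, k, m] (3 distinct), len 4
add i: window [i, k, k, m, i] (3 distinct), len 5
add k: window [i, k, k, m, i, k] (3 distinct), len 6
add k: window [i, k, k, m, i, k, k] (3 distinct), len 7
add m: window [i, k, k, m, i, k, k, m] (3 distinct), len 8
add i: window [i, k, k, m, i, k, k, m, i] (3 distinct), len 9
add v: window [m, i, v] (3 distinct), len 3
add k: window [i, v, k] (3 distinct), len 3
Longest length with ≤3 distinct: 9.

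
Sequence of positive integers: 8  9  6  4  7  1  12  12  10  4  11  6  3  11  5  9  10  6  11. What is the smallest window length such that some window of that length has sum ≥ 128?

17

add 8: running sum 8 < 128
add 9: running sum 17 < 128
add 6: running sum 23 < 128
add 4: running sum 27 < 128
add 7: running sum 34 < 128
add 1: running sum 35 < 128
add 12: running sum 47 < 128
add 12: running sum 59 < 128
add 10: running sum 69 < 128
add 4: running sum 73 < 128
add 11: running sum 84 < 128
add 6: running sum 90 < 128
add 3: running sum 93 < 128
add 11: running sum 104 < 128
add 5: running sum 109 < 128
add 9: running sum 118 < 128
end 16: [8, 9, 6, 4, 7, 1, 12, 12, 10, 4, 11, 6, 3, 11, 5, 9, 10] sum 128, len 17
end 17: [8, 9, 6, 4, 7, 1, 12, 12, 10, 4, 11, 6, 3, 11, 5, 9, 10, 6] sum 134, len 18
end 18: [6, 4, 7, 1, 12, 12, 10, 4, 11, 6, 3, 11, 5, 9, 10, 6, 11] sum 128, len 17
Shortest qualifying length: 17.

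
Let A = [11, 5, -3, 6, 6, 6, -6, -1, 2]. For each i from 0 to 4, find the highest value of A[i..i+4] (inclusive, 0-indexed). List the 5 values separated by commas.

Sliding a size-5 window across the 9 values:
[11, 5, -3, 6, 6] → max 11
[5, -3, 6, 6, 6] → max 6
[-3, 6, 6, 6, -6] → max 6
[6, 6, 6, -6, -1] → max 6
[6, 6, -6, -1, 2] → max 6

11, 6, 6, 6, 6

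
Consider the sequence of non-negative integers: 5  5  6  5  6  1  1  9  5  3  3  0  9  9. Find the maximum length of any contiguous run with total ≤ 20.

Extend to the right; shrink from the left whenever the sum exceeds 20:
→ 5: sum 5, len 1
→ 5: sum 10, len 2
→ 6: sum 16, len 3
→ 5 (dropped 5): sum 16, len 3
→ 6 (dropped 5): sum 17, len 3
→ 1: sum 18, len 4
→ 1: sum 19, len 5
→ 9 (dropped 6, 5): sum 17, len 4
→ 5 (dropped 6): sum 16, len 4
→ 3: sum 19, len 5
→ 3 (dropped 1, 1): sum 20, len 4
→ 0: sum 20, len 5
→ 9 (dropped 9): sum 20, len 5
→ 9 (dropped 5, 3, 3): sum 18, len 3
Longest length seen: 5.

5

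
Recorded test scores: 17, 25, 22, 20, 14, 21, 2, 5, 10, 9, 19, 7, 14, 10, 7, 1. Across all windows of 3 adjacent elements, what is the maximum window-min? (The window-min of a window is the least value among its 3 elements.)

20

Each size-3 window and its min:
[17, 25, 22] → min 17
[25, 22, 20] → min 20
[22, 20, 14] → min 14
[20, 14, 21] → min 14
[14, 21, 2] → min 2
[21, 2, 5] → min 2
[2, 5, 10] → min 2
[5, 10, 9] → min 5
[10, 9, 19] → min 9
[9, 19, 7] → min 7
[19, 7, 14] → min 7
[7, 14, 10] → min 7
[14, 10, 7] → min 7
[10, 7, 1] → min 1
Maximum of these is 20.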